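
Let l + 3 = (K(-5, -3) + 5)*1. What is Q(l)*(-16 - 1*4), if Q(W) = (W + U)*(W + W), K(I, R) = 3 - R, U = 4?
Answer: -3840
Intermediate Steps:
l = 8 (l = -3 + ((3 - 1*(-3)) + 5)*1 = -3 + ((3 + 3) + 5)*1 = -3 + (6 + 5)*1 = -3 + 11*1 = -3 + 11 = 8)
Q(W) = 2*W*(4 + W) (Q(W) = (W + 4)*(W + W) = (4 + W)*(2*W) = 2*W*(4 + W))
Q(l)*(-16 - 1*4) = (2*8*(4 + 8))*(-16 - 1*4) = (2*8*12)*(-16 - 4) = 192*(-20) = -3840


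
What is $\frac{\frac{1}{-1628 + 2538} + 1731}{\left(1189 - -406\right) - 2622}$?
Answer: $- \frac{1575211}{934570} \approx -1.6855$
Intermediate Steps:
$\frac{\frac{1}{-1628 + 2538} + 1731}{\left(1189 - -406\right) - 2622} = \frac{\frac{1}{910} + 1731}{\left(1189 + 406\right) - 2622} = \frac{\frac{1}{910} + 1731}{1595 - 2622} = \frac{1575211}{910 \left(-1027\right)} = \frac{1575211}{910} \left(- \frac{1}{1027}\right) = - \frac{1575211}{934570}$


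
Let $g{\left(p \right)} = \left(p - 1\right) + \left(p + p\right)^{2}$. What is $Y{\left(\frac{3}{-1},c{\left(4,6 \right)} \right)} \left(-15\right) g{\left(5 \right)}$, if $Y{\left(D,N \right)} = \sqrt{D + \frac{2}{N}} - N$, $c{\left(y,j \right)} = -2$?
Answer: $-3120 - 3120 i \approx -3120.0 - 3120.0 i$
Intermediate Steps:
$g{\left(p \right)} = -1 + p + 4 p^{2}$ ($g{\left(p \right)} = \left(-1 + p\right) + \left(2 p\right)^{2} = \left(-1 + p\right) + 4 p^{2} = -1 + p + 4 p^{2}$)
$Y{\left(\frac{3}{-1},c{\left(4,6 \right)} \right)} \left(-15\right) g{\left(5 \right)} = \left(\sqrt{\frac{3}{-1} + \frac{2}{-2}} - -2\right) \left(-15\right) \left(-1 + 5 + 4 \cdot 5^{2}\right) = \left(\sqrt{3 \left(-1\right) + 2 \left(- \frac{1}{2}\right)} + 2\right) \left(-15\right) \left(-1 + 5 + 4 \cdot 25\right) = \left(\sqrt{-3 - 1} + 2\right) \left(-15\right) \left(-1 + 5 + 100\right) = \left(\sqrt{-4} + 2\right) \left(-15\right) 104 = \left(2 i + 2\right) \left(-15\right) 104 = \left(2 + 2 i\right) \left(-15\right) 104 = \left(-30 - 30 i\right) 104 = -3120 - 3120 i$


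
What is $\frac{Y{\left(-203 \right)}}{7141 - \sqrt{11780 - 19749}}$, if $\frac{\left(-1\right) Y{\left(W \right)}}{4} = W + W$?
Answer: $\frac{5798492}{25500925} + \frac{812 i \sqrt{7969}}{25500925} \approx 0.22738 + 0.0028425 i$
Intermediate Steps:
$Y{\left(W \right)} = - 8 W$ ($Y{\left(W \right)} = - 4 \left(W + W\right) = - 4 \cdot 2 W = - 8 W$)
$\frac{Y{\left(-203 \right)}}{7141 - \sqrt{11780 - 19749}} = \frac{\left(-8\right) \left(-203\right)}{7141 - \sqrt{11780 - 19749}} = \frac{1624}{7141 - \sqrt{-7969}} = \frac{1624}{7141 - i \sqrt{7969}}$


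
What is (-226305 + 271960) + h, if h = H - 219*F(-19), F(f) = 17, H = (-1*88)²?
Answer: 49676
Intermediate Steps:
H = 7744 (H = (-88)² = 7744)
h = 4021 (h = 7744 - 219*17 = 7744 - 1*3723 = 7744 - 3723 = 4021)
(-226305 + 271960) + h = (-226305 + 271960) + 4021 = 45655 + 4021 = 49676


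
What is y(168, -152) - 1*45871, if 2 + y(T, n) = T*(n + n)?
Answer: -96945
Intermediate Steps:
y(T, n) = -2 + 2*T*n (y(T, n) = -2 + T*(n + n) = -2 + T*(2*n) = -2 + 2*T*n)
y(168, -152) - 1*45871 = (-2 + 2*168*(-152)) - 1*45871 = (-2 - 51072) - 45871 = -51074 - 45871 = -96945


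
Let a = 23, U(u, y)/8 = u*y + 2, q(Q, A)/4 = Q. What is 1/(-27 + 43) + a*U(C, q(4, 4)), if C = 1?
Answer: 52993/16 ≈ 3312.1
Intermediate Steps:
q(Q, A) = 4*Q
U(u, y) = 16 + 8*u*y (U(u, y) = 8*(u*y + 2) = 8*(2 + u*y) = 16 + 8*u*y)
1/(-27 + 43) + a*U(C, q(4, 4)) = 1/(-27 + 43) + 23*(16 + 8*1*(4*4)) = 1/16 + 23*(16 + 8*1*16) = 1/16 + 23*(16 + 128) = 1/16 + 23*144 = 1/16 + 3312 = 52993/16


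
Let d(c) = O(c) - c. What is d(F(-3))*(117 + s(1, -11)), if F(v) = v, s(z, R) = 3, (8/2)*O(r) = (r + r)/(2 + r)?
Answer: 540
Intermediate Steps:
O(r) = r/(2*(2 + r)) (O(r) = ((r + r)/(2 + r))/4 = ((2*r)/(2 + r))/4 = (2*r/(2 + r))/4 = r/(2*(2 + r)))
d(c) = -c + c/(2*(2 + c)) (d(c) = c/(2*(2 + c)) - c = -c + c/(2*(2 + c)))
d(F(-3))*(117 + s(1, -11)) = (-1*(-3) + (1/2)*(-3)/(2 - 3))*(117 + 3) = (3 + (1/2)*(-3)/(-1))*120 = (3 + (1/2)*(-3)*(-1))*120 = (3 + 3/2)*120 = (9/2)*120 = 540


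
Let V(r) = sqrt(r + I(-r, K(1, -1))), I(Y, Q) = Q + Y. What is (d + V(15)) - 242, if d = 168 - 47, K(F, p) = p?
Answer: -121 + I ≈ -121.0 + 1.0*I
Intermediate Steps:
d = 121
V(r) = I (V(r) = sqrt(r + (-1 - r)) = sqrt(-1) = I)
(d + V(15)) - 242 = (121 + I) - 242 = -121 + I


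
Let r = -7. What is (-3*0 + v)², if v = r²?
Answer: 2401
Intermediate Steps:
v = 49 (v = (-7)² = 49)
(-3*0 + v)² = (-3*0 + 49)² = (0 + 49)² = 49² = 2401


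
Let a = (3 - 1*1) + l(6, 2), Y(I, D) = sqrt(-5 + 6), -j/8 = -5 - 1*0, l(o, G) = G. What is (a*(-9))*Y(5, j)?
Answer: -36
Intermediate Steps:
j = 40 (j = -8*(-5 - 1*0) = -8*(-5 + 0) = -8*(-5) = 40)
Y(I, D) = 1 (Y(I, D) = sqrt(1) = 1)
a = 4 (a = (3 - 1*1) + 2 = (3 - 1) + 2 = 2 + 2 = 4)
(a*(-9))*Y(5, j) = (4*(-9))*1 = -36*1 = -36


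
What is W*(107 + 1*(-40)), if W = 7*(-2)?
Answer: -938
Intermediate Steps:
W = -14
W*(107 + 1*(-40)) = -14*(107 + 1*(-40)) = -14*(107 - 40) = -14*67 = -938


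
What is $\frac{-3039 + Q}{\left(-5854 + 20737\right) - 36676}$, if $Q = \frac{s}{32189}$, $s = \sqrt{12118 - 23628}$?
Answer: $\frac{3039}{21793} - \frac{i \sqrt{11510}}{701494877} \approx 0.13945 - 1.5294 \cdot 10^{-7} i$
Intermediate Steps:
$s = i \sqrt{11510}$ ($s = \sqrt{-11510} = i \sqrt{11510} \approx 107.28 i$)
$Q = \frac{i \sqrt{11510}}{32189} \approx 0.003333 i$
$\frac{-3039 + Q}{\left(-5854 + 20737\right) - 36676} = \frac{-3039 + \frac{i \sqrt{11510}}{32189}}{\left(-5854 + 20737\right) - 36676} = \frac{-3039 + \frac{i \sqrt{11510}}{32189}}{14883 - 36676} = \frac{-3039 + \frac{i \sqrt{11510}}{32189}}{-21793} = \left(-3039 + \frac{i \sqrt{11510}}{32189}\right) \left(- \frac{1}{21793}\right) = \frac{3039}{21793} - \frac{i \sqrt{11510}}{701494877}$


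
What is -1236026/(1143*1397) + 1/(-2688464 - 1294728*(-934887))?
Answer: -139477459453122701/180185176046862648 ≈ -0.77408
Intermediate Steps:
-1236026/(1143*1397) + 1/(-2688464 - 1294728*(-934887)) = -1236026/1596771 - 1/934887/(-3983192) = -1236026*1/1596771 - 1/3983192*(-1/934887) = -112366/145161 + 1/3723834419304 = -139477459453122701/180185176046862648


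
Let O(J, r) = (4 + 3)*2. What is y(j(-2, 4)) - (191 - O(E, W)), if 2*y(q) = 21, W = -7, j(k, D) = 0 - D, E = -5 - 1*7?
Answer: -333/2 ≈ -166.50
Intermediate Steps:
E = -12 (E = -5 - 7 = -12)
j(k, D) = -D
O(J, r) = 14 (O(J, r) = 7*2 = 14)
y(q) = 21/2 (y(q) = (1/2)*21 = 21/2)
y(j(-2, 4)) - (191 - O(E, W)) = 21/2 - (191 - 1*14) = 21/2 - (191 - 14) = 21/2 - 1*177 = 21/2 - 177 = -333/2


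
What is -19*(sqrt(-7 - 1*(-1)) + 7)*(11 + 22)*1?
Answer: -4389 - 627*I*sqrt(6) ≈ -4389.0 - 1535.8*I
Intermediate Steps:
-19*(sqrt(-7 - 1*(-1)) + 7)*(11 + 22)*1 = -19*(sqrt(-7 + 1) + 7)*33*1 = -19*(sqrt(-6) + 7)*33*1 = -19*(I*sqrt(6) + 7)*33*1 = -19*(7 + I*sqrt(6))*33*1 = -19*(231 + 33*I*sqrt(6))*1 = (-4389 - 627*I*sqrt(6))*1 = -4389 - 627*I*sqrt(6)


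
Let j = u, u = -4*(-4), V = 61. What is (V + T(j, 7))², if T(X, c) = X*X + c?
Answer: 104976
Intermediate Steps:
u = 16
j = 16
T(X, c) = c + X² (T(X, c) = X² + c = c + X²)
(V + T(j, 7))² = (61 + (7 + 16²))² = (61 + (7 + 256))² = (61 + 263)² = 324² = 104976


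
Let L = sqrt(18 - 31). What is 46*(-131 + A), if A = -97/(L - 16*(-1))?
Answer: 46*(-131*sqrt(13) + 2193*I)/(sqrt(13) - 16*I) ≈ -6291.4 + 59.807*I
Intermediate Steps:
L = I*sqrt(13) (L = sqrt(-13) = I*sqrt(13) ≈ 3.6056*I)
A = -97/(16 + I*sqrt(13)) (A = -97/(I*sqrt(13) - 16*(-1)) = -97/(I*sqrt(13) + 16) = -97/(16 + I*sqrt(13)) ≈ -5.7695 + 1.3001*I)
46*(-131 + A) = 46*(-131 + (-1552/269 + 97*I*sqrt(13)/269)) = 46*(-36791/269 + 97*I*sqrt(13)/269) = -1692386/269 + 4462*I*sqrt(13)/269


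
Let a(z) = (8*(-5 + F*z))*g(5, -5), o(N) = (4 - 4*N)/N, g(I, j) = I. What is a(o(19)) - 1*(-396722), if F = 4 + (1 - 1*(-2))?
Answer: 7513758/19 ≈ 3.9546e+5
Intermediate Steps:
F = 7 (F = 4 + (1 + 2) = 4 + 3 = 7)
o(N) = (4 - 4*N)/N
a(z) = -200 + 280*z (a(z) = (8*(-5 + 7*z))*5 = (-40 + 56*z)*5 = -200 + 280*z)
a(o(19)) - 1*(-396722) = (-200 + 280*(-4 + 4/19)) - 1*(-396722) = (-200 + 280*(-4 + 4*(1/19))) + 396722 = (-200 + 280*(-4 + 4/19)) + 396722 = (-200 + 280*(-72/19)) + 396722 = (-200 - 20160/19) + 396722 = -23960/19 + 396722 = 7513758/19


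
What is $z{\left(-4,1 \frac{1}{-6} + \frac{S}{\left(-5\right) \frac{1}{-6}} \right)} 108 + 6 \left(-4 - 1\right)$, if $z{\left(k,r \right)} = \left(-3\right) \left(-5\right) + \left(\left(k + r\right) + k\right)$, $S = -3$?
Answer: $\frac{1596}{5} \approx 319.2$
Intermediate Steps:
$z{\left(k,r \right)} = 15 + r + 2 k$ ($z{\left(k,r \right)} = 15 + \left(r + 2 k\right) = 15 + r + 2 k$)
$z{\left(-4,1 \frac{1}{-6} + \frac{S}{\left(-5\right) \frac{1}{-6}} \right)} 108 + 6 \left(-4 - 1\right) = \left(15 + \left(1 \frac{1}{-6} - \frac{3}{\left(-5\right) \frac{1}{-6}}\right) + 2 \left(-4\right)\right) 108 + 6 \left(-4 - 1\right) = \left(15 + \left(1 \left(- \frac{1}{6}\right) - \frac{3}{\left(-5\right) \left(- \frac{1}{6}\right)}\right) - 8\right) 108 + 6 \left(-5\right) = \left(15 - \left(\frac{1}{6} + \frac{3}{\frac{5}{6}}\right) - 8\right) 108 - 30 = \left(15 - \frac{113}{30} - 8\right) 108 - 30 = \frac{97}{30} \cdot 108 - 30 = \frac{1746}{5} - 30 = \frac{1596}{5}$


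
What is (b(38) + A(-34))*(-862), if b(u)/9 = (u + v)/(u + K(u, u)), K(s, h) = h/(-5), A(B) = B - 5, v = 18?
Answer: 367212/19 ≈ 19327.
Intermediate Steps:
A(B) = -5 + B
K(s, h) = -h/5 (K(s, h) = h*(-1/5) = -h/5)
b(u) = 45*(18 + u)/(4*u) (b(u) = 9*((u + 18)/(u - u/5)) = 9*((18 + u)/((4*u/5))) = 9*((18 + u)*(5/(4*u))) = 9*(5*(18 + u)/(4*u)) = 45*(18 + u)/(4*u))
(b(38) + A(-34))*(-862) = ((45/4)*(18 + 38)/38 + (-5 - 34))*(-862) = ((45/4)*(1/38)*56 - 39)*(-862) = (315/19 - 39)*(-862) = -426/19*(-862) = 367212/19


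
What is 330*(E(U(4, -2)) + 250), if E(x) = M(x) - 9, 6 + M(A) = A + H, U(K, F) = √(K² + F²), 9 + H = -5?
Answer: 72930 + 660*√5 ≈ 74406.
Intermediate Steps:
H = -14 (H = -9 - 5 = -14)
U(K, F) = √(F² + K²)
M(A) = -20 + A (M(A) = -6 + (A - 14) = -6 + (-14 + A) = -20 + A)
E(x) = -29 + x (E(x) = (-20 + x) - 9 = -29 + x)
330*(E(U(4, -2)) + 250) = 330*((-29 + √((-2)² + 4²)) + 250) = 330*((-29 + √(4 + 16)) + 250) = 330*((-29 + √20) + 250) = 330*((-29 + 2*√5) + 250) = 330*(221 + 2*√5) = 72930 + 660*√5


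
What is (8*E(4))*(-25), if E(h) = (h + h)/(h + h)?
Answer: -200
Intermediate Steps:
E(h) = 1 (E(h) = (2*h)/((2*h)) = (2*h)*(1/(2*h)) = 1)
(8*E(4))*(-25) = (8*1)*(-25) = 8*(-25) = -200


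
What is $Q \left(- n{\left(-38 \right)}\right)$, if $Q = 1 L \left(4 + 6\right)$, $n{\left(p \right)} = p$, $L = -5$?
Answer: $-1900$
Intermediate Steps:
$Q = -50$ ($Q = 1 \left(-5\right) \left(4 + 6\right) = \left(-5\right) 10 = -50$)
$Q \left(- n{\left(-38 \right)}\right) = - 50 \left(\left(-1\right) \left(-38\right)\right) = \left(-50\right) 38 = -1900$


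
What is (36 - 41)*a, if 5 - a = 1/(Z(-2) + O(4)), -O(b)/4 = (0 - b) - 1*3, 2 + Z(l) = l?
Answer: -595/24 ≈ -24.792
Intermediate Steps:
Z(l) = -2 + l
O(b) = 12 + 4*b (O(b) = -4*((0 - b) - 1*3) = -4*(-b - 3) = -4*(-3 - b) = 12 + 4*b)
a = 119/24 (a = 5 - 1/((-2 - 2) + (12 + 4*4)) = 5 - 1/(-4 + (12 + 16)) = 5 - 1/(-4 + 28) = 5 - 1/24 = 119/24 ≈ 4.9583)
(36 - 41)*a = (36 - 41)*(119/24) = -5*119/24 = -595/24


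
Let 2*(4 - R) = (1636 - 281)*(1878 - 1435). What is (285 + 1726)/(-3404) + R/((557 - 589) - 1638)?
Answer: 254569761/1421170 ≈ 179.13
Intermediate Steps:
R = -600257/2 (R = 4 - (1636 - 281)*(1878 - 1435)/2 = 4 - 1355*443/2 = 4 - 1/2*600265 = 4 - 600265/2 = -600257/2 ≈ -3.0013e+5)
(285 + 1726)/(-3404) + R/((557 - 589) - 1638) = (285 + 1726)/(-3404) - 600257/(2*((557 - 589) - 1638)) = 2011*(-1/3404) - 600257/(2*(-32 - 1638)) = -2011/3404 - 600257/2/(-1670) = -2011/3404 - 600257/2*(-1/1670) = -2011/3404 + 600257/3340 = 254569761/1421170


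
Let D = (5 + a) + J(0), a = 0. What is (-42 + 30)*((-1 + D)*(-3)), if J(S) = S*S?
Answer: 144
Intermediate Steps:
J(S) = S**2
D = 5 (D = (5 + 0) + 0**2 = 5 + 0 = 5)
(-42 + 30)*((-1 + D)*(-3)) = (-42 + 30)*((-1 + 5)*(-3)) = -48*(-3) = -12*(-12) = 144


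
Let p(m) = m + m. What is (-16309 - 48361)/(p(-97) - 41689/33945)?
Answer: 2195223150/6627019 ≈ 331.25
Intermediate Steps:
p(m) = 2*m
(-16309 - 48361)/(p(-97) - 41689/33945) = (-16309 - 48361)/(2*(-97) - 41689/33945) = -64670/(-194 - 41689*1/33945) = -64670/(-194 - 41689/33945) = -64670/(-6627019/33945) = -64670*(-33945/6627019) = 2195223150/6627019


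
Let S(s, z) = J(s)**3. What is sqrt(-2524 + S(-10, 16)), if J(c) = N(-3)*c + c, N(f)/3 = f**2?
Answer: 2*I*sqrt(5488631) ≈ 4685.6*I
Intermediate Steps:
N(f) = 3*f**2
J(c) = 28*c (J(c) = (3*(-3)**2)*c + c = (3*9)*c + c = 27*c + c = 28*c)
S(s, z) = 21952*s**3 (S(s, z) = (28*s)**3 = 21952*s**3)
sqrt(-2524 + S(-10, 16)) = sqrt(-2524 + 21952*(-10)**3) = sqrt(-2524 + 21952*(-1000)) = sqrt(-2524 - 21952000) = sqrt(-21954524) = 2*I*sqrt(5488631)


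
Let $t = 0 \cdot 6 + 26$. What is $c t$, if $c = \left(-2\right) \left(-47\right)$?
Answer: $2444$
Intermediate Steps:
$c = 94$
$t = 26$ ($t = 0 + 26 = 26$)
$c t = 94 \cdot 26 = 2444$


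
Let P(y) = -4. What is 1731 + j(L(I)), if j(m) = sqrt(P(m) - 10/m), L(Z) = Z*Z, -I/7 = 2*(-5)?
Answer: 1731 + I*sqrt(19610)/70 ≈ 1731.0 + 2.0005*I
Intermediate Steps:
I = 70 (I = -14*(-5) = -7*(-10) = 70)
L(Z) = Z**2
j(m) = sqrt(-4 - 10/m)
1731 + j(L(I)) = 1731 + sqrt(-4 - 10/(70**2)) = 1731 + sqrt(-4 - 10/4900) = 1731 + sqrt(-4 - 10*1/4900) = 1731 + sqrt(-4 - 1/490) = 1731 + sqrt(-1961/490) = 1731 + I*sqrt(19610)/70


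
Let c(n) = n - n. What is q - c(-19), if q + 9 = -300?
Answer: -309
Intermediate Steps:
q = -309 (q = -9 - 300 = -309)
c(n) = 0
q - c(-19) = -309 - 1*0 = -309 + 0 = -309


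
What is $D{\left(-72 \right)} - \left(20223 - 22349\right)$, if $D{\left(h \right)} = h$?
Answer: $2054$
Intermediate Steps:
$D{\left(-72 \right)} - \left(20223 - 22349\right) = -72 - \left(20223 - 22349\right) = -72 - -2126 = -72 + 2126 = 2054$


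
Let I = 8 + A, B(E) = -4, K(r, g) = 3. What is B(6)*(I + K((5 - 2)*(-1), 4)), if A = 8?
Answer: -76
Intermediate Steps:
I = 16 (I = 8 + 8 = 16)
B(6)*(I + K((5 - 2)*(-1), 4)) = -4*(16 + 3) = -4*19 = -76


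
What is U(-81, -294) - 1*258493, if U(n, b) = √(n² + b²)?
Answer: -258493 + 3*√10333 ≈ -2.5819e+5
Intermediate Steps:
U(n, b) = √(b² + n²)
U(-81, -294) - 1*258493 = √((-294)² + (-81)²) - 1*258493 = √(86436 + 6561) - 258493 = √92997 - 258493 = 3*√10333 - 258493 = -258493 + 3*√10333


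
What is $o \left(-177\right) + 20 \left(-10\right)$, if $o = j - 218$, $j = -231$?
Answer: $79273$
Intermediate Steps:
$o = -449$ ($o = -231 - 218 = -449$)
$o \left(-177\right) + 20 \left(-10\right) = \left(-449\right) \left(-177\right) + 20 \left(-10\right) = 79473 - 200 = 79273$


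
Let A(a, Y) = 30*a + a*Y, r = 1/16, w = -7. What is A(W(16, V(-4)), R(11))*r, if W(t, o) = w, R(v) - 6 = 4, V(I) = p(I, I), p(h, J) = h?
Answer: -35/2 ≈ -17.500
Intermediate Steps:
V(I) = I
R(v) = 10 (R(v) = 6 + 4 = 10)
r = 1/16 ≈ 0.062500
W(t, o) = -7
A(a, Y) = 30*a + Y*a
A(W(16, V(-4)), R(11))*r = -7*(30 + 10)*(1/16) = -7*40*(1/16) = -280*1/16 = -35/2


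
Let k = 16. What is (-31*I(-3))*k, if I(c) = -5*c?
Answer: -7440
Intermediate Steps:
(-31*I(-3))*k = -(-155)*(-3)*16 = -31*15*16 = -465*16 = -7440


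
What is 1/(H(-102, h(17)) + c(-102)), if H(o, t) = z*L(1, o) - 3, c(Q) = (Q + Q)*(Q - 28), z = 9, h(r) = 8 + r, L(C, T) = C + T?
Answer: 1/25608 ≈ 3.9050e-5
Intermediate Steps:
c(Q) = 2*Q*(-28 + Q) (c(Q) = (2*Q)*(-28 + Q) = 2*Q*(-28 + Q))
H(o, t) = 6 + 9*o (H(o, t) = 9*(1 + o) - 3 = (9 + 9*o) - 3 = 6 + 9*o)
1/(H(-102, h(17)) + c(-102)) = 1/((6 + 9*(-102)) + 2*(-102)*(-28 - 102)) = 1/((6 - 918) + 2*(-102)*(-130)) = 1/(-912 + 26520) = 1/25608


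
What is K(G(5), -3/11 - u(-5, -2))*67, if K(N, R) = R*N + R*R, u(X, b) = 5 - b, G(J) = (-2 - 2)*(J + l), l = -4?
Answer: 664640/121 ≈ 5492.9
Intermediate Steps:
G(J) = 16 - 4*J (G(J) = (-2 - 2)*(J - 4) = -4*(-4 + J) = 16 - 4*J)
K(N, R) = R**2 + N*R (K(N, R) = N*R + R**2 = R**2 + N*R)
K(G(5), -3/11 - u(-5, -2))*67 = ((-3/11 - (5 - 1*(-2)))*((16 - 4*5) + (-3/11 - (5 - 1*(-2)))))*67 = ((-3*1/11 - (5 + 2))*((16 - 20) + (-3*1/11 - (5 + 2))))*67 = ((-3/11 - 1*7)*(-4 + (-3/11 - 1*7)))*67 = ((-3/11 - 7)*(-4 + (-3/11 - 7)))*67 = -80*(-4 - 80/11)/11*67 = -80/11*(-124/11)*67 = (9920/121)*67 = 664640/121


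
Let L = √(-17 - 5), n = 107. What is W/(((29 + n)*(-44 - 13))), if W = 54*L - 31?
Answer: 31/7752 - 9*I*√22/1292 ≈ 0.003999 - 0.032673*I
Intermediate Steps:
L = I*√22 (L = √(-22) = I*√22 ≈ 4.6904*I)
W = -31 + 54*I*√22 (W = 54*(I*√22) - 31 = 54*I*√22 - 31 = -31 + 54*I*√22 ≈ -31.0 + 253.28*I)
W/(((29 + n)*(-44 - 13))) = (-31 + 54*I*√22)/(((29 + 107)*(-44 - 13))) = (-31 + 54*I*√22)/((136*(-57))) = (-31 + 54*I*√22)/(-7752) = (-31 + 54*I*√22)*(-1/7752) = 31/7752 - 9*I*√22/1292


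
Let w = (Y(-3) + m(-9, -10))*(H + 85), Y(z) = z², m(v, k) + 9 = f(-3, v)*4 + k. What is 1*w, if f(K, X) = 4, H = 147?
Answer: 1392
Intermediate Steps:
m(v, k) = 7 + k (m(v, k) = -9 + (4*4 + k) = -9 + (16 + k) = 7 + k)
w = 1392 (w = ((-3)² + (7 - 10))*(147 + 85) = (9 - 3)*232 = 6*232 = 1392)
1*w = 1*1392 = 1392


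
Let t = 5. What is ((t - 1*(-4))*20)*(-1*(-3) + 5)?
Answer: 1440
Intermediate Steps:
((t - 1*(-4))*20)*(-1*(-3) + 5) = ((5 - 1*(-4))*20)*(-1*(-3) + 5) = ((5 + 4)*20)*(3 + 5) = (9*20)*8 = 180*8 = 1440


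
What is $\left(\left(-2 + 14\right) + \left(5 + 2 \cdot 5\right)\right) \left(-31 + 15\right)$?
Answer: $-432$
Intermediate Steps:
$\left(\left(-2 + 14\right) + \left(5 + 2 \cdot 5\right)\right) \left(-31 + 15\right) = \left(12 + \left(5 + 10\right)\right) \left(-16\right) = \left(12 + 15\right) \left(-16\right) = 27 \left(-16\right) = -432$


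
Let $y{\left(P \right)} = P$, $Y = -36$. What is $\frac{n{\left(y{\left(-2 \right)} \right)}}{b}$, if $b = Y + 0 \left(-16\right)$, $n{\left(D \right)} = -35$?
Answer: $\frac{35}{36} \approx 0.97222$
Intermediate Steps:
$b = -36$ ($b = -36 + 0 \left(-16\right) = -36 + 0 = -36$)
$\frac{n{\left(y{\left(-2 \right)} \right)}}{b} = - \frac{35}{-36} = \left(-35\right) \left(- \frac{1}{36}\right) = \frac{35}{36}$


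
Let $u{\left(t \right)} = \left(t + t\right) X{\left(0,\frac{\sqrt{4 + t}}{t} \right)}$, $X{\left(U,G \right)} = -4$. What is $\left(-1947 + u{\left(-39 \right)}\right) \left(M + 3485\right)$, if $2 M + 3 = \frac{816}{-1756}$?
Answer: $- \frac{5000335215}{878} \approx -5.6951 \cdot 10^{6}$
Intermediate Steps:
$M = - \frac{1521}{878}$ ($M = - \frac{3}{2} + \frac{816 \frac{1}{-1756}}{2} = - \frac{3}{2} + \frac{816 \left(- \frac{1}{1756}\right)}{2} = - \frac{3}{2} + \frac{1}{2} \left(- \frac{204}{439}\right) = - \frac{3}{2} - \frac{102}{439} = - \frac{1521}{878} \approx -1.7323$)
$u{\left(t \right)} = - 8 t$ ($u{\left(t \right)} = \left(t + t\right) \left(-4\right) = 2 t \left(-4\right) = - 8 t$)
$\left(-1947 + u{\left(-39 \right)}\right) \left(M + 3485\right) = \left(-1947 - -312\right) \left(- \frac{1521}{878} + 3485\right) = \left(-1947 + 312\right) \frac{3058309}{878} = \left(-1635\right) \frac{3058309}{878} = - \frac{5000335215}{878}$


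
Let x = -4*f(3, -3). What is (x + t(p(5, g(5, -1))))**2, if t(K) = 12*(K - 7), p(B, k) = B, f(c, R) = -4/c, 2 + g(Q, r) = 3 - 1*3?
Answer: 3136/9 ≈ 348.44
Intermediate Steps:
g(Q, r) = -2 (g(Q, r) = -2 + (3 - 1*3) = -2 + (3 - 3) = -2 + 0 = -2)
t(K) = -84 + 12*K (t(K) = 12*(-7 + K) = -84 + 12*K)
x = 16/3 (x = -(-16)/3 = -4*(-4/3) = 16/3 ≈ 5.3333)
(x + t(p(5, g(5, -1))))**2 = (16/3 + (-84 + 12*5))**2 = (16/3 + (-84 + 60))**2 = (16/3 - 24)**2 = (-56/3)**2 = 3136/9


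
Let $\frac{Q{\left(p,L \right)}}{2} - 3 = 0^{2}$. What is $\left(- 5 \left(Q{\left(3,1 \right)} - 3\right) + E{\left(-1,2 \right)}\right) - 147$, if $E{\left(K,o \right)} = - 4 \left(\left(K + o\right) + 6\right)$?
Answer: $-190$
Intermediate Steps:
$E{\left(K,o \right)} = -24 - 4 K - 4 o$ ($E{\left(K,o \right)} = - 4 \left(6 + K + o\right) = -24 - 4 K - 4 o$)
$Q{\left(p,L \right)} = 6$ ($Q{\left(p,L \right)} = 6 + 2 \cdot 0^{2} = 6 + 2 \cdot 0 = 6 + 0 = 6$)
$\left(- 5 \left(Q{\left(3,1 \right)} - 3\right) + E{\left(-1,2 \right)}\right) - 147 = \left(- 5 \left(6 - 3\right) - 28\right) - 147 = \left(\left(-5\right) 3 - 28\right) - 147 = \left(-15 - 28\right) - 147 = -43 - 147 = -190$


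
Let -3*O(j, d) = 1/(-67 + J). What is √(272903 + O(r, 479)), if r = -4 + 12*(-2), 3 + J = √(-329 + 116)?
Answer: √3*√((57309631 - 818709*I*√213)/(70 - I*√213))/3 ≈ 522.4 + 9.1066e-7*I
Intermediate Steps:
J = -3 + I*√213 (J = -3 + √(-329 + 116) = -3 + √(-213) = -3 + I*√213 ≈ -3.0 + 14.595*I)
r = -28 (r = -4 - 24 = -28)
O(j, d) = -1/(3*(-70 + I*√213)) (O(j, d) = -1/(3*(-67 + (-3 + I*√213))) = -1/(3*(-70 + I*√213)))
√(272903 + O(r, 479)) = √(272903 + (70/15339 + I*√213/15339)) = √(4186059187/15339 + I*√213/15339)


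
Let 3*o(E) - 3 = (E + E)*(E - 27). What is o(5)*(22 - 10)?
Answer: -868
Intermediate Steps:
o(E) = 1 + 2*E*(-27 + E)/3 (o(E) = 1 + ((E + E)*(E - 27))/3 = 1 + ((2*E)*(-27 + E))/3 = 1 + (2*E*(-27 + E))/3 = 1 + 2*E*(-27 + E)/3)
o(5)*(22 - 10) = (1 - 18*5 + (⅔)*5²)*(22 - 10) = (1 - 90 + (⅔)*25)*12 = (1 - 90 + 50/3)*12 = -217/3*12 = -868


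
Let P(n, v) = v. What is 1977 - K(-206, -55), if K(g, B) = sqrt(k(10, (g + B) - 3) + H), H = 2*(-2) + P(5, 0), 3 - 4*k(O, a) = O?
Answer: 1977 - I*sqrt(23)/2 ≈ 1977.0 - 2.3979*I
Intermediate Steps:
k(O, a) = 3/4 - O/4
H = -4 (H = 2*(-2) + 0 = -4 + 0 = -4)
K(g, B) = I*sqrt(23)/2 (K(g, B) = sqrt((3/4 - 1/4*10) - 4) = sqrt((3/4 - 5/2) - 4) = sqrt(-7/4 - 4) = sqrt(-23/4) = I*sqrt(23)/2)
1977 - K(-206, -55) = 1977 - I*sqrt(23)/2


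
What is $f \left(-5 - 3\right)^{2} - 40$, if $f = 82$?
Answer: $5208$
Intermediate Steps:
$f \left(-5 - 3\right)^{2} - 40 = 82 \left(-5 - 3\right)^{2} - 40 = 82 \left(-8\right)^{2} - 40 = 82 \cdot 64 - 40 = 5248 - 40 = 5208$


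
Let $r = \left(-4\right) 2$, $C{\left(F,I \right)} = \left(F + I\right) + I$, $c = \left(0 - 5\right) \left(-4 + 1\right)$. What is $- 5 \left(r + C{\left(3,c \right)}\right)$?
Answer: $-125$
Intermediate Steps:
$c = 15$ ($c = \left(-5\right) \left(-3\right) = 15$)
$C{\left(F,I \right)} = F + 2 I$
$r = -8$
$- 5 \left(r + C{\left(3,c \right)}\right) = - 5 \left(-8 + \left(3 + 2 \cdot 15\right)\right) = - 5 \left(-8 + \left(3 + 30\right)\right) = - 5 \left(-8 + 33\right) = \left(-5\right) 25 = -125$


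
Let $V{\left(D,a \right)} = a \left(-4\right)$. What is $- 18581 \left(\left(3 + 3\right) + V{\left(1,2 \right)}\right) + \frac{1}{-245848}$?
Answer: $\frac{9136203375}{245848} \approx 37162.0$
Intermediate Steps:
$V{\left(D,a \right)} = - 4 a$
$- 18581 \left(\left(3 + 3\right) + V{\left(1,2 \right)}\right) + \frac{1}{-245848} = - 18581 \left(\left(3 + 3\right) - 8\right) + \frac{1}{-245848} = - 18581 \left(6 - 8\right) - \frac{1}{245848} = \left(-18581\right) \left(-2\right) - \frac{1}{245848} = 37162 - \frac{1}{245848} = \frac{9136203375}{245848}$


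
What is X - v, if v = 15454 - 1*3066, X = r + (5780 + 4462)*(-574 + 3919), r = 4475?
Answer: 34251577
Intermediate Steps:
X = 34263965 (X = 4475 + (5780 + 4462)*(-574 + 3919) = 4475 + 10242*3345 = 4475 + 34259490 = 34263965)
v = 12388 (v = 15454 - 3066 = 12388)
X - v = 34263965 - 1*12388 = 34263965 - 12388 = 34251577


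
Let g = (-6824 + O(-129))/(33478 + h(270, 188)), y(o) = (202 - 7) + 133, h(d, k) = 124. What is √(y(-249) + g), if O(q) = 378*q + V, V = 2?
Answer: 2*√23029701934/16801 ≈ 18.065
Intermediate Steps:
y(o) = 328 (y(o) = 195 + 133 = 328)
O(q) = 2 + 378*q (O(q) = 378*q + 2 = 2 + 378*q)
g = -27792/16801 (g = (-6824 + (2 + 378*(-129)))/(33478 + 124) = (-6824 + (2 - 48762))/33602 = (-6824 - 48760)*(1/33602) = -55584*1/33602 = -27792/16801 ≈ -1.6542)
√(y(-249) + g) = √(328 - 27792/16801) = √(5482936/16801) = 2*√23029701934/16801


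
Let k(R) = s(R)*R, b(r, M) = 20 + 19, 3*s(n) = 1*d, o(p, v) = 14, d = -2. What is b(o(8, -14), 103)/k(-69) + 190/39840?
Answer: 78125/91632 ≈ 0.85260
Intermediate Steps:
s(n) = -⅔ (s(n) = (1*(-2))/3 = (⅓)*(-2) = -⅔)
b(r, M) = 39
k(R) = -2*R/3
b(o(8, -14), 103)/k(-69) + 190/39840 = 39/((-⅔*(-69))) + 190/39840 = 39/46 + 190*(1/39840) = 39*(1/46) + 19/3984 = 39/46 + 19/3984 = 78125/91632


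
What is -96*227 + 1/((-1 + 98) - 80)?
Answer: -370463/17 ≈ -21792.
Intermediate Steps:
-96*227 + 1/((-1 + 98) - 80) = -21792 + 1/(97 - 80) = -21792 + 1/17 = -370463/17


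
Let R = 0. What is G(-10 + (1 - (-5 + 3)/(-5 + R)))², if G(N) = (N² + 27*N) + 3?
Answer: 16491721/625 ≈ 26387.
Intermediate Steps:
G(N) = 3 + N² + 27*N
G(-10 + (1 - (-5 + 3)/(-5 + R)))² = (3 + (-10 + (1 - (-5 + 3)/(-5 + 0)))² + 27*(-10 + (1 - (-5 + 3)/(-5 + 0))))² = (3 + (-10 + (1 - (-2)/(-5)))² + 27*(-10 + (1 - (-2)/(-5))))² = (3 + (-10 + (1 - (-2)*(-1)/5))² + 27*(-10 + (1 - (-2)*(-1)/5)))² = (3 + (-10 + (1 - 1*⅖))² + 27*(-10 + (1 - 1*⅖)))² = (3 + (-10 + (1 - ⅖))² + 27*(-10 + (1 - ⅖)))² = (3 + (-10 + ⅗)² + 27*(-10 + ⅗))² = (3 + (-47/5)² + 27*(-47/5))² = (3 + 2209/25 - 1269/5)² = (-4061/25)² = 16491721/625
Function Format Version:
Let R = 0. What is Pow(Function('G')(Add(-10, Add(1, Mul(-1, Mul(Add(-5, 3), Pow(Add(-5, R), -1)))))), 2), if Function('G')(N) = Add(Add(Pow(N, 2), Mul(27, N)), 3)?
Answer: Rational(16491721, 625) ≈ 26387.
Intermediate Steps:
Function('G')(N) = Add(3, Pow(N, 2), Mul(27, N))
Pow(Function('G')(Add(-10, Add(1, Mul(-1, Mul(Add(-5, 3), Pow(Add(-5, R), -1)))))), 2) = Pow(Add(3, Pow(Add(-10, Add(1, Mul(-1, Mul(Add(-5, 3), Pow(Add(-5, 0), -1))))), 2), Mul(27, Add(-10, Add(1, Mul(-1, Mul(Add(-5, 3), Pow(Add(-5, 0), -1))))))), 2) = Pow(Add(3, Pow(Add(-10, Add(1, Mul(-1, Mul(-2, Pow(-5, -1))))), 2), Mul(27, Add(-10, Add(1, Mul(-1, Mul(-2, Pow(-5, -1))))))), 2) = Pow(Add(3, Pow(Add(-10, Add(1, Mul(-1, Mul(-2, Rational(-1, 5))))), 2), Mul(27, Add(-10, Add(1, Mul(-1, Mul(-2, Rational(-1, 5))))))), 2) = Pow(Add(3, Pow(Add(-10, Add(1, Mul(-1, Rational(2, 5)))), 2), Mul(27, Add(-10, Add(1, Mul(-1, Rational(2, 5)))))), 2) = Pow(Add(3, Pow(Add(-10, Add(1, Rational(-2, 5))), 2), Mul(27, Add(-10, Add(1, Rational(-2, 5))))), 2) = Pow(Add(3, Pow(Add(-10, Rational(3, 5)), 2), Mul(27, Add(-10, Rational(3, 5)))), 2) = Pow(Add(3, Pow(Rational(-47, 5), 2), Mul(27, Rational(-47, 5))), 2) = Pow(Add(3, Rational(2209, 25), Rational(-1269, 5)), 2) = Pow(Rational(-4061, 25), 2) = Rational(16491721, 625)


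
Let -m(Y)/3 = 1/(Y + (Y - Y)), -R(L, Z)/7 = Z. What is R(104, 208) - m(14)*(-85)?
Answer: -20639/14 ≈ -1474.2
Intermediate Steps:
R(L, Z) = -7*Z
m(Y) = -3/Y (m(Y) = -3/(Y + (Y - Y)) = -3/(Y + 0) = -3/Y)
R(104, 208) - m(14)*(-85) = -7*208 - (-3/14)*(-85) = -1456 - (-3*1/14)*(-85) = -1456 - (-3)*(-85)/14 = -1456 - 1*255/14 = -1456 - 255/14 = -20639/14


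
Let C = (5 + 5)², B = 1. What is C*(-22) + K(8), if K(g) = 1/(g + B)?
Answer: -19799/9 ≈ -2199.9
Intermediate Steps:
K(g) = 1/(1 + g) (K(g) = 1/(g + 1) = 1/(1 + g))
C = 100 (C = 10² = 100)
C*(-22) + K(8) = 100*(-22) + 1/(1 + 8) = -2200 + 1/9 = -2200 + ⅑ = -19799/9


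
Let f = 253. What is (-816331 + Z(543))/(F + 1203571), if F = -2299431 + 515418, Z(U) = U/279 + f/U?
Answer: 13741259119/9770580186 ≈ 1.4064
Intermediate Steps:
Z(U) = 253/U + U/279 (Z(U) = U/279 + 253/U = 253/U + U/279)
F = -1784013
(-816331 + Z(543))/(F + 1203571) = (-816331 + (253/543 + (1/279)*543))/(-1784013 + 1203571) = (-816331 + (253*(1/543) + 181/93))/(-580442) = (-816331 + (253/543 + 181/93))*(-1/580442) = (-816331 + 40604/16833)*(-1/580442) = -13741259119/16833*(-1/580442) = 13741259119/9770580186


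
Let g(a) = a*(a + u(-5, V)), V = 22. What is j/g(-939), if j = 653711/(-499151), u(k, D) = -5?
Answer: -653711/442455432816 ≈ -1.4775e-6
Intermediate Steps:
j = -653711/499151 (j = 653711*(-1/499151) = -653711/499151 ≈ -1.3096)
g(a) = a*(-5 + a) (g(a) = a*(a - 5) = a*(-5 + a))
j/g(-939) = -653711*(-1/(939*(-5 - 939)))/499151 = -653711/(499151*((-939*(-944)))) = -653711/499151/886416 = -653711/499151*1/886416 = -653711/442455432816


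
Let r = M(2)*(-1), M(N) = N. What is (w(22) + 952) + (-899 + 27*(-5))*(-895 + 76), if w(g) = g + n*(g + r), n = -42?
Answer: 846980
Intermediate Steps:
r = -2 (r = 2*(-1) = -2)
w(g) = 84 - 41*g (w(g) = g - 42*(g - 2) = g - 42*(-2 + g) = g + (84 - 42*g) = 84 - 41*g)
(w(22) + 952) + (-899 + 27*(-5))*(-895 + 76) = ((84 - 41*22) + 952) + (-899 + 27*(-5))*(-895 + 76) = ((84 - 902) + 952) + (-899 - 135)*(-819) = (-818 + 952) - 1034*(-819) = 134 + 846846 = 846980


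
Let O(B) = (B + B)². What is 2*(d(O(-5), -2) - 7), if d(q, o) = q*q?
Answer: 19986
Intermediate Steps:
O(B) = 4*B² (O(B) = (2*B)² = 4*B²)
d(q, o) = q²
2*(d(O(-5), -2) - 7) = 2*((4*(-5)²)² - 7) = 2*((4*25)² - 7) = 2*(100² - 7) = 2*(10000 - 7) = 2*9993 = 19986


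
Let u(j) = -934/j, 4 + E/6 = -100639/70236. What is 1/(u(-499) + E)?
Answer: -5841294/179476513 ≈ -0.032546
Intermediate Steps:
E = -381583/11706 (E = -24 + 6*(-100639/70236) = -24 - 100639/11706 = -381583/11706 ≈ -32.597)
1/(u(-499) + E) = 1/(-934/(-499) - 381583/11706) = 1/(-934*(-1/499) - 381583/11706) = 1/(934/499 - 381583/11706) = 1/(-179476513/5841294) = -5841294/179476513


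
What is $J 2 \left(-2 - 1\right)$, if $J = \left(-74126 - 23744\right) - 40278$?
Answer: $828888$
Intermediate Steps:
$J = -138148$ ($J = \left(-74126 - 23744\right) - 40278 = -97870 - 40278 = -138148$)
$J 2 \left(-2 - 1\right) = - 138148 \cdot 2 \left(-2 - 1\right) = - 138148 \cdot 2 \left(-3\right) = \left(-138148\right) \left(-6\right) = 828888$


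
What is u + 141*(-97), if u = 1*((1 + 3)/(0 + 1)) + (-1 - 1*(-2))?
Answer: -13672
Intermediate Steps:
u = 5 (u = 1*(4/1) + (-1 + 2) = 1*(4*1) + 1 = 1*4 + 1 = 4 + 1 = 5)
u + 141*(-97) = 5 + 141*(-97) = 5 - 13677 = -13672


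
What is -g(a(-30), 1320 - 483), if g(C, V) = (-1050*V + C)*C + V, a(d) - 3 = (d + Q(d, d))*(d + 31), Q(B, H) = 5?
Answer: -19336021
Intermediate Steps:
a(d) = 3 + (5 + d)*(31 + d) (a(d) = 3 + (d + 5)*(d + 31) = 3 + (5 + d)*(31 + d))
g(C, V) = V + C*(C - 1050*V) (g(C, V) = (C - 1050*V)*C + V = C*(C - 1050*V) + V = V + C*(C - 1050*V))
-g(a(-30), 1320 - 483) = -((1320 - 483) + (158 + (-30)² + 36*(-30))² - 1050*(158 + (-30)² + 36*(-30))*(1320 - 483)) = -(837 + (158 + 900 - 1080)² - 1050*(158 + 900 - 1080)*837) = -(837 + (-22)² - 1050*(-22)*837) = -(837 + 484 + 19334700) = -1*19336021 = -19336021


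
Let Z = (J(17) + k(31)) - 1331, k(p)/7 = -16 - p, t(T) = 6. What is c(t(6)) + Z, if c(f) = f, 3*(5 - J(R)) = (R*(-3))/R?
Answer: -1648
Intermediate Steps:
J(R) = 6 (J(R) = 5 - R*(-3)/(3*R) = 5 - (-3*R)/(3*R) = 5 - ⅓*(-3) = 5 + 1 = 6)
k(p) = -112 - 7*p (k(p) = 7*(-16 - p) = -112 - 7*p)
Z = -1654 (Z = (6 + (-112 - 7*31)) - 1331 = (6 + (-112 - 217)) - 1331 = (6 - 329) - 1331 = -323 - 1331 = -1654)
c(t(6)) + Z = 6 - 1654 = -1648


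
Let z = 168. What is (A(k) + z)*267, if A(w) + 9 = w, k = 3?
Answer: 43254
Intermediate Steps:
A(w) = -9 + w
(A(k) + z)*267 = ((-9 + 3) + 168)*267 = (-6 + 168)*267 = 162*267 = 43254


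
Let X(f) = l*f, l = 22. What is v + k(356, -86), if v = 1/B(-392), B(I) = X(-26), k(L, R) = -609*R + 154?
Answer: 30046015/572 ≈ 52528.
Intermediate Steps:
k(L, R) = 154 - 609*R
X(f) = 22*f
B(I) = -572 (B(I) = 22*(-26) = -572)
v = -1/572 (v = 1/(-572) = -1/572 ≈ -0.0017483)
v + k(356, -86) = -1/572 + (154 - 609*(-86)) = -1/572 + (154 + 52374) = -1/572 + 52528 = 30046015/572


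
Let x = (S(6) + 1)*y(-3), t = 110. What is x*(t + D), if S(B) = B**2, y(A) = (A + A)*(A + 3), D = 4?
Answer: 0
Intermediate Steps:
y(A) = 2*A*(3 + A) (y(A) = (2*A)*(3 + A) = 2*A*(3 + A))
x = 0 (x = (6**2 + 1)*(2*(-3)*(3 - 3)) = (36 + 1)*(2*(-3)*0) = 37*0 = 0)
x*(t + D) = 0*(110 + 4) = 0*114 = 0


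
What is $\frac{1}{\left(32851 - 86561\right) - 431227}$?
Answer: $- \frac{1}{484937} \approx -2.0621 \cdot 10^{-6}$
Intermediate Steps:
$\frac{1}{\left(32851 - 86561\right) - 431227} = \frac{1}{-53710 - 431227} = \frac{1}{-484937} = - \frac{1}{484937}$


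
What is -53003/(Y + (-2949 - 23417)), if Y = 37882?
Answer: -53003/11516 ≈ -4.6026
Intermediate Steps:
-53003/(Y + (-2949 - 23417)) = -53003/(37882 + (-2949 - 23417)) = -53003/(37882 - 26366) = -53003/11516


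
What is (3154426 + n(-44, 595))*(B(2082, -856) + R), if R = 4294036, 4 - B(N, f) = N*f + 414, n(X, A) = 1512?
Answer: 19174904907284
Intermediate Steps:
B(N, f) = -410 - N*f (B(N, f) = 4 - (N*f + 414) = 4 - (414 + N*f) = 4 + (-414 - N*f) = -410 - N*f)
(3154426 + n(-44, 595))*(B(2082, -856) + R) = (3154426 + 1512)*((-410 - 1*2082*(-856)) + 4294036) = 3155938*((-410 + 1782192) + 4294036) = 3155938*(1781782 + 4294036) = 3155938*6075818 = 19174904907284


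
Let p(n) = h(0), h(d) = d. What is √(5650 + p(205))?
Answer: 5*√226 ≈ 75.167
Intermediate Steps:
p(n) = 0
√(5650 + p(205)) = √(5650 + 0) = √5650 = 5*√226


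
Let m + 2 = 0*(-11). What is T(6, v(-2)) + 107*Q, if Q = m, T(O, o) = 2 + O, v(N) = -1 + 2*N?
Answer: -206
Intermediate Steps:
m = -2 (m = -2 + 0*(-11) = -2 + 0 = -2)
Q = -2
T(6, v(-2)) + 107*Q = (2 + 6) + 107*(-2) = 8 - 214 = -206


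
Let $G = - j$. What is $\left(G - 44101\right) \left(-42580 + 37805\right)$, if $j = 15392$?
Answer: $284079075$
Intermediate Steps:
$G = -15392$ ($G = \left(-1\right) 15392 = -15392$)
$\left(G - 44101\right) \left(-42580 + 37805\right) = \left(-15392 - 44101\right) \left(-42580 + 37805\right) = \left(-59493\right) \left(-4775\right) = 284079075$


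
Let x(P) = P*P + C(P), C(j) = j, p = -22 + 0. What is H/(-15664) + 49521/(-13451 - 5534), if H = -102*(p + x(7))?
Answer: -177464241/74345260 ≈ -2.3870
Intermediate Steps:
p = -22
x(P) = P + P**2 (x(P) = P*P + P = P**2 + P = P + P**2)
H = -3468 (H = -102*(-22 + 7*(1 + 7)) = -102*(-22 + 7*8) = -102*(-22 + 56) = -102*34 = -3468)
H/(-15664) + 49521/(-13451 - 5534) = -3468/(-15664) + 49521/(-13451 - 5534) = -3468*(-1/15664) + 49521/(-18985) = 867/3916 + 49521*(-1/18985) = 867/3916 - 49521/18985 = -177464241/74345260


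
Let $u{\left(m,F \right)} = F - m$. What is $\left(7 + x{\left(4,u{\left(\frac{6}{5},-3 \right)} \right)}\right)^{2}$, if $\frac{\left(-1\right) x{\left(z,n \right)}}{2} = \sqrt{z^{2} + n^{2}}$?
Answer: $\frac{529}{25} \approx 21.16$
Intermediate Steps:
$x{\left(z,n \right)} = - 2 \sqrt{n^{2} + z^{2}}$ ($x{\left(z,n \right)} = - 2 \sqrt{z^{2} + n^{2}} = - 2 \sqrt{n^{2} + z^{2}}$)
$\left(7 + x{\left(4,u{\left(\frac{6}{5},-3 \right)} \right)}\right)^{2} = \left(7 - 2 \sqrt{\left(-3 - \frac{6}{5}\right)^{2} + 4^{2}}\right)^{2} = \left(7 - 2 \sqrt{\left(-3 - 6 \cdot \frac{1}{5}\right)^{2} + 16}\right)^{2} = \left(7 - 2 \sqrt{\left(-3 - \frac{6}{5}\right)^{2} + 16}\right)^{2} = \left(7 - 2 \sqrt{\left(- \frac{21}{5}\right)^{2} + 16}\right)^{2} = \left(7 - 2 \sqrt{\frac{441}{25} + 16}\right)^{2} = \left(7 - 2 \sqrt{\frac{841}{25}}\right)^{2} = \left(7 - \frac{58}{5}\right)^{2} = \left(- \frac{23}{5}\right)^{2} = \frac{529}{25}$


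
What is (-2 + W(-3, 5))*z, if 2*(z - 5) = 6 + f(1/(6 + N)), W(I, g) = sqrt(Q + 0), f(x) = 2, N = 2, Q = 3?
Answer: -18 + 9*sqrt(3) ≈ -2.4115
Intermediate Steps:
W(I, g) = sqrt(3) (W(I, g) = sqrt(3 + 0) = sqrt(3))
z = 9 (z = 5 + (6 + 2)/2 = 5 + (1/2)*8 = 5 + 4 = 9)
(-2 + W(-3, 5))*z = (-2 + sqrt(3))*9 = -18 + 9*sqrt(3)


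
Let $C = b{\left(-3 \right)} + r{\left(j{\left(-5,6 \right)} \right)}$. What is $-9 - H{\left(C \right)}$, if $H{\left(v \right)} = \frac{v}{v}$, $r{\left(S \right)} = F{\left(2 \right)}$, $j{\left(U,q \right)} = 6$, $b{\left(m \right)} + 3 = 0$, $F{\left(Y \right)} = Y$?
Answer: $-10$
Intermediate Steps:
$b{\left(m \right)} = -3$ ($b{\left(m \right)} = -3 + 0 = -3$)
$r{\left(S \right)} = 2$
$C = -1$ ($C = -3 + 2 = -1$)
$H{\left(v \right)} = 1$
$-9 - H{\left(C \right)} = -9 - 1 = -10$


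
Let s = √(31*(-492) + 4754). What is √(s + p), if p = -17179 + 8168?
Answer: √(-9011 + I*√10498) ≈ 0.5397 + 94.928*I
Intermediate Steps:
s = I*√10498 (s = √(-15252 + 4754) = √(-10498) = I*√10498 ≈ 102.46*I)
p = -9011
√(s + p) = √(I*√10498 - 9011) = √(-9011 + I*√10498)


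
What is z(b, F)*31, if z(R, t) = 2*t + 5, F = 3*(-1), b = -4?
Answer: -31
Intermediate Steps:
F = -3
z(R, t) = 5 + 2*t
z(b, F)*31 = (5 + 2*(-3))*31 = (5 - 6)*31 = -1*31 = -31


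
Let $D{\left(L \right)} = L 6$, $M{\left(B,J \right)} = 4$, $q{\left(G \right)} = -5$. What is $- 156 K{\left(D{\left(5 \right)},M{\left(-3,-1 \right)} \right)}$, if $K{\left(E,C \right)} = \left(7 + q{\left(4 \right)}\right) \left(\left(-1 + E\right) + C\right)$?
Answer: $-10296$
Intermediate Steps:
$D{\left(L \right)} = 6 L$
$K{\left(E,C \right)} = -2 + 2 C + 2 E$ ($K{\left(E,C \right)} = \left(7 - 5\right) \left(\left(-1 + E\right) + C\right) = 2 \left(-1 + C + E\right) = -2 + 2 C + 2 E$)
$- 156 K{\left(D{\left(5 \right)},M{\left(-3,-1 \right)} \right)} = - 156 \left(-2 + 2 \cdot 4 + 2 \cdot 6 \cdot 5\right) = - 156 \left(-2 + 8 + 2 \cdot 30\right) = - 156 \left(-2 + 8 + 60\right) = \left(-156\right) 66 = -10296$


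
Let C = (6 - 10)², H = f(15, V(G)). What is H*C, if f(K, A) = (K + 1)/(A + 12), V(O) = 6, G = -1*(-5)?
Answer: 128/9 ≈ 14.222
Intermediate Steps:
G = 5
f(K, A) = (1 + K)/(12 + A)
H = 8/9 (H = (1 + 15)/(12 + 6) = 16/18 = (1/18)*16 = 8/9 ≈ 0.88889)
C = 16 (C = (-4)² = 16)
H*C = (8/9)*16 = 128/9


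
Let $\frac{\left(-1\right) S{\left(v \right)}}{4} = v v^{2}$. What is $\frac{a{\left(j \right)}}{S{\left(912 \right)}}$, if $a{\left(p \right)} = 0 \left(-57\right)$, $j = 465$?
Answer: $0$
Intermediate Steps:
$S{\left(v \right)} = - 4 v^{3}$ ($S{\left(v \right)} = - 4 v v^{2} = - 4 v^{3}$)
$a{\left(p \right)} = 0$
$\frac{a{\left(j \right)}}{S{\left(912 \right)}} = \frac{0}{\left(-4\right) 912^{3}} = \frac{0}{\left(-4\right) 758550528} = \frac{0}{-3034202112} = 0 \left(- \frac{1}{3034202112}\right) = 0$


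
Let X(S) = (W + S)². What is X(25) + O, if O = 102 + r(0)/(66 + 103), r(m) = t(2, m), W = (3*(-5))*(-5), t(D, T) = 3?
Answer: 1707241/169 ≈ 10102.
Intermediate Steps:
W = 75 (W = -15*(-5) = 75)
r(m) = 3
O = 17241/169 (O = 102 + 3/(66 + 103) = 102 + 3/169 = 17241/169 ≈ 102.02)
X(S) = (75 + S)²
X(25) + O = (75 + 25)² + 17241/169 = 100² + 17241/169 = 10000 + 17241/169 = 1707241/169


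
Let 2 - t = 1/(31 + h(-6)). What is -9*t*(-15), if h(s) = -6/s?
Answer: 8505/32 ≈ 265.78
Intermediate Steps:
t = 63/32 (t = 2 - 1/(31 - 6/(-6)) = 2 - 1/(31 - 6*(-1/6)) = 2 - 1/(31 + 1) = 2 - 1/32 = 63/32 ≈ 1.9688)
-9*t*(-15) = -9*63/32*(-15) = -567/32*(-15) = 8505/32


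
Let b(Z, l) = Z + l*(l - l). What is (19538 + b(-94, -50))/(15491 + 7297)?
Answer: 4861/5697 ≈ 0.85326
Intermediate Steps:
b(Z, l) = Z (b(Z, l) = Z + l*0 = Z + 0 = Z)
(19538 + b(-94, -50))/(15491 + 7297) = (19538 - 94)/(15491 + 7297) = 19444/22788 = 19444*(1/22788) = 4861/5697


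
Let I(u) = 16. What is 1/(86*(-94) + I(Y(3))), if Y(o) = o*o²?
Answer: -1/8068 ≈ -0.00012395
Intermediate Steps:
Y(o) = o³
1/(86*(-94) + I(Y(3))) = 1/(86*(-94) + 16) = 1/(-8084 + 16) = 1/(-8068) = -1/8068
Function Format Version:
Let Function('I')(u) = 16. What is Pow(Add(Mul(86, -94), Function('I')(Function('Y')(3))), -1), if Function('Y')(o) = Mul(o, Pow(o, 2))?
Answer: Rational(-1, 8068) ≈ -0.00012395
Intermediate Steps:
Function('Y')(o) = Pow(o, 3)
Pow(Add(Mul(86, -94), Function('I')(Function('Y')(3))), -1) = Pow(Add(Mul(86, -94), 16), -1) = Pow(Add(-8084, 16), -1) = Pow(-8068, -1) = Rational(-1, 8068)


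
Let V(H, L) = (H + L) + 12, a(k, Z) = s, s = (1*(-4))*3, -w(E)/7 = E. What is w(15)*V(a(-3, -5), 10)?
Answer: -1050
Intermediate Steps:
w(E) = -7*E
s = -12 (s = -4*3 = -12)
a(k, Z) = -12
V(H, L) = 12 + H + L
w(15)*V(a(-3, -5), 10) = (-7*15)*(12 - 12 + 10) = -105*10 = -1050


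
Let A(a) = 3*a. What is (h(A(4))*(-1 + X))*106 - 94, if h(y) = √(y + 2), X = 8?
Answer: -94 + 742*√14 ≈ 2682.3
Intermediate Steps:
h(y) = √(2 + y)
(h(A(4))*(-1 + X))*106 - 94 = (√(2 + 3*4)*(-1 + 8))*106 - 94 = (√(2 + 12)*7)*106 - 94 = (√14*7)*106 - 94 = (7*√14)*106 - 94 = 742*√14 - 94 = -94 + 742*√14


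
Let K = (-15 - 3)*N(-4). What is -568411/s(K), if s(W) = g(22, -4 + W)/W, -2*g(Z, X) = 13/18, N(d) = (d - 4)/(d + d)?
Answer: -368330328/13 ≈ -2.8333e+7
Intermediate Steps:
N(d) = (-4 + d)/(2*d) (N(d) = (-4 + d)/((2*d)) = (-4 + d)*(1/(2*d)) = (-4 + d)/(2*d))
g(Z, X) = -13/36 (g(Z, X) = -13/(2*18) = -½*13/18 = -13/36)
K = -18 (K = (-15 - 3)*((½)*(-4 - 4)/(-4)) = -9*(-1)*(-8)/4 = -18*1 = -18)
s(W) = -13/(36*W)
-568411/s(K) = -568411/((-13/36/(-18))) = -568411/((-13/36*(-1/18))) = -568411/13/648 = -568411*648/13 = -368330328/13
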